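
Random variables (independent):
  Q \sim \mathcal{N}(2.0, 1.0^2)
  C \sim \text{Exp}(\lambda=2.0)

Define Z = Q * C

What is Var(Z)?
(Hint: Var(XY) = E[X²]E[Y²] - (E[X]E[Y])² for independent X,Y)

Var(XY) = E[X²]E[Y²] - (E[X]E[Y])²
E[Q] = 2, Var(Q) = 1
E[C] = 0.5, Var(C) = 0.25
E[Q²] = 1 + 2² = 5
E[C²] = 0.25 + 0.5² = 0.5
Var(Z) = 5*0.5 - (2*0.5)²
= 2.5 - 1 = 1.5

1.5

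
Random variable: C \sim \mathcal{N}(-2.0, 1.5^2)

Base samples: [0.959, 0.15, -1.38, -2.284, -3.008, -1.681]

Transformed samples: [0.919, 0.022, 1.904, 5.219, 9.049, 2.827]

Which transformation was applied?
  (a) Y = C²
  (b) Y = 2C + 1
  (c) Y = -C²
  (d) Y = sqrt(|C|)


Checking option (a) Y = C²:
  C = 0.959 -> Y = 0.919 ✓
  C = 0.15 -> Y = 0.022 ✓
  C = -1.38 -> Y = 1.904 ✓
All samples match this transformation.

(a) C²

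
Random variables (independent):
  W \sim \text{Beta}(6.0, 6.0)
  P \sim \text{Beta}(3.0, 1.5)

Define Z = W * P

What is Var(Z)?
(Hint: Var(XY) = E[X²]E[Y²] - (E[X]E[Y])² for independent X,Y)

Var(XY) = E[X²]E[Y²] - (E[X]E[Y])²
E[W] = 0.5, Var(W) = 0.019230769
E[P] = 0.66666667, Var(P) = 0.04040404
E[W²] = 0.019230769 + 0.5² = 0.26923077
E[P²] = 0.04040404 + 0.66666667² = 0.48484848
Var(Z) = 0.26923077*0.48484848 - (0.5*0.66666667)²
= 0.13053613 - 0.11111111 = 0.019425019

0.019425019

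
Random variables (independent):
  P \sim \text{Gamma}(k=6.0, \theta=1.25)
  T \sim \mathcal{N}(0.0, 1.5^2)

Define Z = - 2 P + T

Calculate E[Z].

E[Z] = -2*E[P] + 1*E[T]
E[P] = 7.5
E[T] = 0
E[Z] = -2*7.5 + 1*0 = -15

-15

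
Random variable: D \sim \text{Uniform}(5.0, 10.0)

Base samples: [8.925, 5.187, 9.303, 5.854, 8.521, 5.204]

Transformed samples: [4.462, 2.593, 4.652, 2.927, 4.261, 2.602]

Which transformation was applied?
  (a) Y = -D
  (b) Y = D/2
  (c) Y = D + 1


Checking option (b) Y = D/2:
  D = 8.925 -> Y = 4.462 ✓
  D = 5.187 -> Y = 2.593 ✓
  D = 9.303 -> Y = 4.652 ✓
All samples match this transformation.

(b) D/2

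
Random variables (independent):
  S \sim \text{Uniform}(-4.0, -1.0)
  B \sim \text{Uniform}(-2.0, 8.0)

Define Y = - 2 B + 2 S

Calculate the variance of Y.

For independent RVs: Var(aX + bY) = a²Var(X) + b²Var(Y)
Var(S) = 0.75
Var(B) = 8.3333333
Var(Y) = 2²*0.75 + (-2)²*8.3333333
= 4*0.75 + 4*8.3333333 = 36.333333

36.333333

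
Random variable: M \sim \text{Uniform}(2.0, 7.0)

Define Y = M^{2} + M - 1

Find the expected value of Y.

E[Y] = 1*E[M²] + 1*E[M] - 1
E[M] = 4.5
E[M²] = Var(M) + (E[M])² = 2.0833333 + 20.25 = 22.333333
E[Y] = 1*22.333333 + 1*4.5 - 1 = 25.833333

25.833333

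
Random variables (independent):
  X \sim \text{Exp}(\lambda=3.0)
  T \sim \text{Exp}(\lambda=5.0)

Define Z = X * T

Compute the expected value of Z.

For independent RVs: E[XY] = E[X]*E[Y]
E[X] = 0.33333333
E[T] = 0.2
E[Z] = 0.33333333 * 0.2 = 0.066666667

0.066666667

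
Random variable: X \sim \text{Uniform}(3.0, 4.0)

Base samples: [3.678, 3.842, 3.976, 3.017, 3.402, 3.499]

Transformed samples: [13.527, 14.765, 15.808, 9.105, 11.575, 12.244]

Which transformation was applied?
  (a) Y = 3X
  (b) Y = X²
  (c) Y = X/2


Checking option (b) Y = X²:
  X = 3.678 -> Y = 13.527 ✓
  X = 3.842 -> Y = 14.765 ✓
  X = 3.976 -> Y = 15.808 ✓
All samples match this transformation.

(b) X²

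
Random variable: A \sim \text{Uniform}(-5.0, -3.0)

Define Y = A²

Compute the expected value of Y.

E[A²] = Var(A) + (E[A])² = 0.33333333 + 16 = 16.333333

16.333333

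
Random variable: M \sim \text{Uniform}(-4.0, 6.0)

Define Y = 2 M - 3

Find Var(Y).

For Y = aM + b: Var(Y) = a² * Var(M)
Var(M) = (6 + 4)^2/12 = 8.3333333
Var(Y) = 2² * 8.3333333 = 4 * 8.3333333 = 33.333333

33.333333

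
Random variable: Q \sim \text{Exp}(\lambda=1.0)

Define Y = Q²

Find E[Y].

Using E[X²] = Var(X) + (E[X])²:
E[Q] = 1
Var(Q) = 1/1.0^2 = 1
E[Q²] = 1 + 1² = 1 + 1 = 2

2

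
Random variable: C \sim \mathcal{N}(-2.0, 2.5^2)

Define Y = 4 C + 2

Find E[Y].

For Y = 4C + 2:
E[Y] = 4 * E[C] + 2
E[C] = -2.0 = -2
E[Y] = 4 * (-2) + 2 = -6

-6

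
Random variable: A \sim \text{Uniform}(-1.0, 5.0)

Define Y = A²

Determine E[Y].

Using E[X²] = Var(X) + (E[X])²:
E[A] = 2
Var(A) = (5 + 1)^2/12 = 3
E[A²] = 3 + 2² = 3 + 4 = 7

7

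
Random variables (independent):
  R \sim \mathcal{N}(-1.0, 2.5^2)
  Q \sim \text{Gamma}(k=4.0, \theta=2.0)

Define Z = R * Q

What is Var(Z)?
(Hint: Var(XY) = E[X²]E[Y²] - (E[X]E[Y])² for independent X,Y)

Var(XY) = E[X²]E[Y²] - (E[X]E[Y])²
E[R] = -1, Var(R) = 6.25
E[Q] = 8, Var(Q) = 16
E[R²] = 6.25 + (-1)² = 7.25
E[Q²] = 16 + 8² = 80
Var(Z) = 7.25*80 - (-1*8)²
= 580 - 64 = 516

516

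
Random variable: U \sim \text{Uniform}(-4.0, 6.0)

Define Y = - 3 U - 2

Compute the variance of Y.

For Y = aU + b: Var(Y) = a² * Var(U)
Var(U) = (6 + 4)^2/12 = 8.3333333
Var(Y) = (-3)² * 8.3333333 = 9 * 8.3333333 = 75

75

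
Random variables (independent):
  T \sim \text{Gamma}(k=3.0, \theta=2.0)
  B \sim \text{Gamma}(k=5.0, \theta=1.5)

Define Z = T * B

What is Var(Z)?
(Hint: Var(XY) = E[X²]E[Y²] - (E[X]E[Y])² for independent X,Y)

Var(XY) = E[X²]E[Y²] - (E[X]E[Y])²
E[T] = 6, Var(T) = 12
E[B] = 7.5, Var(B) = 11.25
E[T²] = 12 + 6² = 48
E[B²] = 11.25 + 7.5² = 67.5
Var(Z) = 48*67.5 - (6*7.5)²
= 3240 - 2025 = 1215

1215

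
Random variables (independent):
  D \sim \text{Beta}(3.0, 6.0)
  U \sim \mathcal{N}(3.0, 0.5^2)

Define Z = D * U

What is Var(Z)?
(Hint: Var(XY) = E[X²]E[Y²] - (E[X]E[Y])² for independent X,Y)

Var(XY) = E[X²]E[Y²] - (E[X]E[Y])²
E[D] = 0.33333333, Var(D) = 0.022222222
E[U] = 3, Var(U) = 0.25
E[D²] = 0.022222222 + 0.33333333² = 0.13333333
E[U²] = 0.25 + 3² = 9.25
Var(Z) = 0.13333333*9.25 - (0.33333333*3)²
= 1.2333333 - 1 = 0.23333333

0.23333333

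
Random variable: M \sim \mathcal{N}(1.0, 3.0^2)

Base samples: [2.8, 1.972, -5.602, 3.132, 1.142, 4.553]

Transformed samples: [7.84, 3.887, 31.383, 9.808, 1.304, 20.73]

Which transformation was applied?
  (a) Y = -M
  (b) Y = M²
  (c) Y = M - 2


Checking option (b) Y = M²:
  M = 2.8 -> Y = 7.84 ✓
  M = 1.972 -> Y = 3.887 ✓
  M = -5.602 -> Y = 31.383 ✓
All samples match this transformation.

(b) M²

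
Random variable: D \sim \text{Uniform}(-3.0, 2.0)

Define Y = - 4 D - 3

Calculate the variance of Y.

For Y = aD + b: Var(Y) = a² * Var(D)
Var(D) = (2 + 3)^2/12 = 2.0833333
Var(Y) = (-4)² * 2.0833333 = 16 * 2.0833333 = 33.333333

33.333333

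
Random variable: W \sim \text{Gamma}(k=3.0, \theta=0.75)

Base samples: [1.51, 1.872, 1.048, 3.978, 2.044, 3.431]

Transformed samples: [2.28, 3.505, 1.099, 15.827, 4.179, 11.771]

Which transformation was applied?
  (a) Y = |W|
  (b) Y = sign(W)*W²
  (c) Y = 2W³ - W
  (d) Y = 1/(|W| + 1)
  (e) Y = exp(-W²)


Checking option (b) Y = sign(W)*W²:
  W = 1.51 -> Y = 2.28 ✓
  W = 1.872 -> Y = 3.505 ✓
  W = 1.048 -> Y = 1.099 ✓
All samples match this transformation.

(b) sign(W)*W²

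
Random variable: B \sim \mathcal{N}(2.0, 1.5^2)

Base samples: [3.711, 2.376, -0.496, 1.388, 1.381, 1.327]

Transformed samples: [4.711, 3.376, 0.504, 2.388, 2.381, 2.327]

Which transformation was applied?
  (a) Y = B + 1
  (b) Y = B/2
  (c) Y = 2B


Checking option (a) Y = B + 1:
  B = 3.711 -> Y = 4.711 ✓
  B = 2.376 -> Y = 3.376 ✓
  B = -0.496 -> Y = 0.504 ✓
All samples match this transformation.

(a) B + 1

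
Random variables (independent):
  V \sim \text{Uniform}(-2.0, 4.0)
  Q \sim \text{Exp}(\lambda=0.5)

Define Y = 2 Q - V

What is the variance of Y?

For independent RVs: Var(aX + bY) = a²Var(X) + b²Var(Y)
Var(V) = 3
Var(Q) = 4
Var(Y) = (-1)²*3 + 2²*4
= 1*3 + 4*4 = 19

19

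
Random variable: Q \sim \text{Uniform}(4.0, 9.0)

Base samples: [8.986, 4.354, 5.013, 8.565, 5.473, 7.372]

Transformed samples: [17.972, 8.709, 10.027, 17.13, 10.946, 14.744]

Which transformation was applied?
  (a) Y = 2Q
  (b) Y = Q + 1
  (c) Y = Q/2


Checking option (a) Y = 2Q:
  Q = 8.986 -> Y = 17.972 ✓
  Q = 4.354 -> Y = 8.709 ✓
  Q = 5.013 -> Y = 10.027 ✓
All samples match this transformation.

(a) 2Q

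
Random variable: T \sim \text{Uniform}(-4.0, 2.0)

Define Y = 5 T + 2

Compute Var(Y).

For Y = aT + b: Var(Y) = a² * Var(T)
Var(T) = (2 + 4)^2/12 = 3
Var(Y) = 5² * 3 = 25 * 3 = 75

75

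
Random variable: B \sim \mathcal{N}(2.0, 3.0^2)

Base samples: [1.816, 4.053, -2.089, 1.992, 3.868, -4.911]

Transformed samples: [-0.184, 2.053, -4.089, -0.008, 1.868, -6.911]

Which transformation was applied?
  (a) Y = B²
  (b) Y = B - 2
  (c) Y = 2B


Checking option (b) Y = B - 2:
  B = 1.816 -> Y = -0.184 ✓
  B = 4.053 -> Y = 2.053 ✓
  B = -2.089 -> Y = -4.089 ✓
All samples match this transformation.

(b) B - 2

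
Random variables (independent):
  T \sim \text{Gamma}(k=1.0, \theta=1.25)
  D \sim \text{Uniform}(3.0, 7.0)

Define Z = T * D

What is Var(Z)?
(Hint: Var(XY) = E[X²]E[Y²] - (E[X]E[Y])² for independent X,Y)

Var(XY) = E[X²]E[Y²] - (E[X]E[Y])²
E[T] = 1.25, Var(T) = 1.5625
E[D] = 5, Var(D) = 1.3333333
E[T²] = 1.5625 + 1.25² = 3.125
E[D²] = 1.3333333 + 5² = 26.333333
Var(Z) = 3.125*26.333333 - (1.25*5)²
= 82.291667 - 39.0625 = 43.229167

43.229167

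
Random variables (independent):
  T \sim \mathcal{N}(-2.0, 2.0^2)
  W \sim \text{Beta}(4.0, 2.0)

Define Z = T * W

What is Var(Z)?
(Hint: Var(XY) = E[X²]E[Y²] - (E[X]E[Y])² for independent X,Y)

Var(XY) = E[X²]E[Y²] - (E[X]E[Y])²
E[T] = -2, Var(T) = 4
E[W] = 0.66666667, Var(W) = 0.031746032
E[T²] = 4 + (-2)² = 8
E[W²] = 0.031746032 + 0.66666667² = 0.47619048
Var(Z) = 8*0.47619048 - (-2*0.66666667)²
= 3.8095238 - 1.7777778 = 2.031746

2.031746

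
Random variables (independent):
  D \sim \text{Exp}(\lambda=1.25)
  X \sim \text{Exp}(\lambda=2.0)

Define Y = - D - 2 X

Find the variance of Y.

For independent RVs: Var(aX + bY) = a²Var(X) + b²Var(Y)
Var(D) = 0.64
Var(X) = 0.25
Var(Y) = (-1)²*0.64 + (-2)²*0.25
= 1*0.64 + 4*0.25 = 1.64

1.64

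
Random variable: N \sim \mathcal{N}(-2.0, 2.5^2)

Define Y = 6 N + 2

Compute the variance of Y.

For Y = aN + b: Var(Y) = a² * Var(N)
Var(N) = 2.5^2 = 6.25
Var(Y) = 6² * 6.25 = 36 * 6.25 = 225

225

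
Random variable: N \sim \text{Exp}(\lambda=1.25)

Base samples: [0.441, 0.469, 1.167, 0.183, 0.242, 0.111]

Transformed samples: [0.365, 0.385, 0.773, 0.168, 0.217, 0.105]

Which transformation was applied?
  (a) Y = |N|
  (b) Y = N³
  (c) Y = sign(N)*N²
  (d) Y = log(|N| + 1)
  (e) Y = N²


Checking option (d) Y = log(|N| + 1):
  N = 0.441 -> Y = 0.365 ✓
  N = 0.469 -> Y = 0.385 ✓
  N = 1.167 -> Y = 0.773 ✓
All samples match this transformation.

(d) log(|N| + 1)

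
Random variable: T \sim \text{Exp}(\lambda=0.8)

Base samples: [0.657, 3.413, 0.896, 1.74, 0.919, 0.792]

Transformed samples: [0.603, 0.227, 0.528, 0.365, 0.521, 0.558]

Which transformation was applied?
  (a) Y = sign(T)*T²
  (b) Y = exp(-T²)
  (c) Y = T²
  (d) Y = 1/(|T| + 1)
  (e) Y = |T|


Checking option (d) Y = 1/(|T| + 1):
  T = 0.657 -> Y = 0.603 ✓
  T = 3.413 -> Y = 0.227 ✓
  T = 0.896 -> Y = 0.528 ✓
All samples match this transformation.

(d) 1/(|T| + 1)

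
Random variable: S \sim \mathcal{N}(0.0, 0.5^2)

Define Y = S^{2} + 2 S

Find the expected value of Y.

E[Y] = 1*E[S²] + 2*E[S]
E[S] = 0
E[S²] = Var(S) + (E[S])² = 0.25 + 0 = 0.25
E[Y] = 1*0.25 + 2*0 = 0.25

0.25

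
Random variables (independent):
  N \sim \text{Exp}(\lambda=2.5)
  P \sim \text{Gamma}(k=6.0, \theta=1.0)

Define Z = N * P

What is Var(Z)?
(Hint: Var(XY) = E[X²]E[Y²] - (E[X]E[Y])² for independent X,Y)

Var(XY) = E[X²]E[Y²] - (E[X]E[Y])²
E[N] = 0.4, Var(N) = 0.16
E[P] = 6, Var(P) = 6
E[N²] = 0.16 + 0.4² = 0.32
E[P²] = 6 + 6² = 42
Var(Z) = 0.32*42 - (0.4*6)²
= 13.44 - 5.76 = 7.68

7.68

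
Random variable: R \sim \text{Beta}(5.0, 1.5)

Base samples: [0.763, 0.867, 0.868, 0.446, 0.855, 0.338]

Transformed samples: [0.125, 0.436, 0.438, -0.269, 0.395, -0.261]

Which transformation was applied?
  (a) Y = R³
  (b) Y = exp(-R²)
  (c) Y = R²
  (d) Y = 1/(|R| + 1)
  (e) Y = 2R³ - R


Checking option (e) Y = 2R³ - R:
  R = 0.763 -> Y = 0.125 ✓
  R = 0.867 -> Y = 0.436 ✓
  R = 0.868 -> Y = 0.438 ✓
All samples match this transformation.

(e) 2R³ - R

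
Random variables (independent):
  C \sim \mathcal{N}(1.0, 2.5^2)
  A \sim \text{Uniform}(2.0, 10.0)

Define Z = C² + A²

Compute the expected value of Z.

E[Z] = E[C²] + E[A²]
E[C²] = Var(C) + E[C]² = 6.25 + 1 = 7.25
E[A²] = Var(A) + E[A]² = 5.3333333 + 36 = 41.333333
E[Z] = 7.25 + 41.333333 = 48.583333

48.583333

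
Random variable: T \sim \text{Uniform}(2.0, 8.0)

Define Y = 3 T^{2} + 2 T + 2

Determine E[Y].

E[Y] = 3*E[T²] + 2*E[T] + 2
E[T] = 5
E[T²] = Var(T) + (E[T])² = 3 + 25 = 28
E[Y] = 3*28 + 2*5 + 2 = 96

96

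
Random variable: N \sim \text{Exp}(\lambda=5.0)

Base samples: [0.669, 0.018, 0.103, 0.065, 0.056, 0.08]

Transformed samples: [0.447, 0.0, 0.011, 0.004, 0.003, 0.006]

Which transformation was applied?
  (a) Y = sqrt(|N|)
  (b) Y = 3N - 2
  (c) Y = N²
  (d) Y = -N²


Checking option (c) Y = N²:
  N = 0.669 -> Y = 0.447 ✓
  N = 0.018 -> Y = 0.0 ✓
  N = 0.103 -> Y = 0.011 ✓
All samples match this transformation.

(c) N²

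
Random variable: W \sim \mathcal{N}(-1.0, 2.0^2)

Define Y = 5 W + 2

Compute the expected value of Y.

For Y = 5W + 2:
E[Y] = 5 * E[W] + 2
E[W] = -1.0 = -1
E[Y] = 5 * (-1) + 2 = -3

-3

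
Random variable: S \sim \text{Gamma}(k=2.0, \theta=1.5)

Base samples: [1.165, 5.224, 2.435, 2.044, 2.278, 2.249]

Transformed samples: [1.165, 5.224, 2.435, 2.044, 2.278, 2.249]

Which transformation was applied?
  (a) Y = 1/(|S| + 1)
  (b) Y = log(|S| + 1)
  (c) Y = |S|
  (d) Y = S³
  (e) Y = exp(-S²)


Checking option (c) Y = |S|:
  S = 1.165 -> Y = 1.165 ✓
  S = 5.224 -> Y = 5.224 ✓
  S = 2.435 -> Y = 2.435 ✓
All samples match this transformation.

(c) |S|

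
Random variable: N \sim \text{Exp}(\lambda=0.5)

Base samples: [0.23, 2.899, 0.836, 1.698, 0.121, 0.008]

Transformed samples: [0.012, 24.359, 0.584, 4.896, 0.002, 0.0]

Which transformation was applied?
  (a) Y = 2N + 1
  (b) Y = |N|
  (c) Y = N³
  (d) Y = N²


Checking option (c) Y = N³:
  N = 0.23 -> Y = 0.012 ✓
  N = 2.899 -> Y = 24.359 ✓
  N = 0.836 -> Y = 0.584 ✓
All samples match this transformation.

(c) N³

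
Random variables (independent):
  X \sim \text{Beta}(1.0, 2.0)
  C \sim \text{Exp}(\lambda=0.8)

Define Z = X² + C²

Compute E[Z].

E[Z] = E[X²] + E[C²]
E[X²] = Var(X) + E[X]² = 0.055555556 + 0.11111111 = 0.16666667
E[C²] = Var(C) + E[C]² = 1.5625 + 1.5625 = 3.125
E[Z] = 0.16666667 + 3.125 = 3.2916667

3.2916667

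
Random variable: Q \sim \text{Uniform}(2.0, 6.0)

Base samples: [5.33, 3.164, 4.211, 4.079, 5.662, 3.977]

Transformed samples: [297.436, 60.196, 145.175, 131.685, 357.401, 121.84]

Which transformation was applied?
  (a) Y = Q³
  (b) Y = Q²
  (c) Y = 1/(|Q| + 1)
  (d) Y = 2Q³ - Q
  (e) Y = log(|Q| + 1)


Checking option (d) Y = 2Q³ - Q:
  Q = 5.33 -> Y = 297.436 ✓
  Q = 3.164 -> Y = 60.196 ✓
  Q = 4.211 -> Y = 145.175 ✓
All samples match this transformation.

(d) 2Q³ - Q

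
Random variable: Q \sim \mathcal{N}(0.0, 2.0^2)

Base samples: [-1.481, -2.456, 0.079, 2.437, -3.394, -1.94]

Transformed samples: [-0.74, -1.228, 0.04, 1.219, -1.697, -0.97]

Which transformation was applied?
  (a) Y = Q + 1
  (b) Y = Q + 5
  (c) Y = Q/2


Checking option (c) Y = Q/2:
  Q = -1.481 -> Y = -0.74 ✓
  Q = -2.456 -> Y = -1.228 ✓
  Q = 0.079 -> Y = 0.04 ✓
All samples match this transformation.

(c) Q/2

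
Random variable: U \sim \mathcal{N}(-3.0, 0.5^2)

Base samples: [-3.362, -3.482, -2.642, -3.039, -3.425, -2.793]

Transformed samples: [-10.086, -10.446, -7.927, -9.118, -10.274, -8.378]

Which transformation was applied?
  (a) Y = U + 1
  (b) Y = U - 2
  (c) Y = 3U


Checking option (c) Y = 3U:
  U = -3.362 -> Y = -10.086 ✓
  U = -3.482 -> Y = -10.446 ✓
  U = -2.642 -> Y = -7.927 ✓
All samples match this transformation.

(c) 3U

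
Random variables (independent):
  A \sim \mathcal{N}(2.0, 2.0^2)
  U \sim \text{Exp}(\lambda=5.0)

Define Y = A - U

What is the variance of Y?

For independent RVs: Var(aX + bY) = a²Var(X) + b²Var(Y)
Var(A) = 4
Var(U) = 0.04
Var(Y) = 1²*4 + (-1)²*0.04
= 1*4 + 1*0.04 = 4.04

4.04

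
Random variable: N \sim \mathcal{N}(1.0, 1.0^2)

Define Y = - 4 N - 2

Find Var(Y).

For Y = aN + b: Var(Y) = a² * Var(N)
Var(N) = 1.0^2 = 1
Var(Y) = (-4)² * 1 = 16 * 1 = 16

16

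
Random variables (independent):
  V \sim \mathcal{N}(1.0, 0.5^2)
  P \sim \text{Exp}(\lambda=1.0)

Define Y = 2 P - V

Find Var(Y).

For independent RVs: Var(aX + bY) = a²Var(X) + b²Var(Y)
Var(V) = 0.25
Var(P) = 1
Var(Y) = (-1)²*0.25 + 2²*1
= 1*0.25 + 4*1 = 4.25

4.25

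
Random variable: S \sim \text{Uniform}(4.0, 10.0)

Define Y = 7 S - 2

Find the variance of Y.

For Y = aS + b: Var(Y) = a² * Var(S)
Var(S) = (10 - 4)^2/12 = 3
Var(Y) = 7² * 3 = 49 * 3 = 147

147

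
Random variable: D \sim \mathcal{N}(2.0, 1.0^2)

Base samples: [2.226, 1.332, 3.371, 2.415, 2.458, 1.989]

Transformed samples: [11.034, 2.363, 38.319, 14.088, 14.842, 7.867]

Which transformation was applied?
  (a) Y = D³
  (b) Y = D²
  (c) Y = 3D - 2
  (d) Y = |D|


Checking option (a) Y = D³:
  D = 2.226 -> Y = 11.034 ✓
  D = 1.332 -> Y = 2.363 ✓
  D = 3.371 -> Y = 38.319 ✓
All samples match this transformation.

(a) D³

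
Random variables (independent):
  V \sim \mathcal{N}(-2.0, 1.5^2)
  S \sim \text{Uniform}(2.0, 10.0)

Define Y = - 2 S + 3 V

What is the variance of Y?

For independent RVs: Var(aX + bY) = a²Var(X) + b²Var(Y)
Var(V) = 2.25
Var(S) = 5.3333333
Var(Y) = 3²*2.25 + (-2)²*5.3333333
= 9*2.25 + 4*5.3333333 = 41.583333

41.583333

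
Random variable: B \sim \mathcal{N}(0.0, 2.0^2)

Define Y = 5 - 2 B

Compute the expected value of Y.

For Y = -2B + 5:
E[Y] = -2 * E[B] + 5
E[B] = 0.0 = 0
E[Y] = -2 * 0 + 5 = 5

5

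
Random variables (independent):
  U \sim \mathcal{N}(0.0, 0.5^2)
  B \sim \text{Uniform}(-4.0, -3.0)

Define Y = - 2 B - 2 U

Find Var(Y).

For independent RVs: Var(aX + bY) = a²Var(X) + b²Var(Y)
Var(U) = 0.25
Var(B) = 0.083333333
Var(Y) = (-2)²*0.25 + (-2)²*0.083333333
= 4*0.25 + 4*0.083333333 = 1.3333333

1.3333333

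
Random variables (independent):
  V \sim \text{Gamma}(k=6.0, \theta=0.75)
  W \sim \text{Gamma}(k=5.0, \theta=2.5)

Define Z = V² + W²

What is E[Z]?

E[Z] = E[V²] + E[W²]
E[V²] = Var(V) + E[V]² = 3.375 + 20.25 = 23.625
E[W²] = Var(W) + E[W]² = 31.25 + 156.25 = 187.5
E[Z] = 23.625 + 187.5 = 211.125

211.125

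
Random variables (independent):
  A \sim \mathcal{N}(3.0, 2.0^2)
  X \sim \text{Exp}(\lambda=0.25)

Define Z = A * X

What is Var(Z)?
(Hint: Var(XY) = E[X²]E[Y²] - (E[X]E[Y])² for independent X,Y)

Var(XY) = E[X²]E[Y²] - (E[X]E[Y])²
E[A] = 3, Var(A) = 4
E[X] = 4, Var(X) = 16
E[A²] = 4 + 3² = 13
E[X²] = 16 + 4² = 32
Var(Z) = 13*32 - (3*4)²
= 416 - 144 = 272

272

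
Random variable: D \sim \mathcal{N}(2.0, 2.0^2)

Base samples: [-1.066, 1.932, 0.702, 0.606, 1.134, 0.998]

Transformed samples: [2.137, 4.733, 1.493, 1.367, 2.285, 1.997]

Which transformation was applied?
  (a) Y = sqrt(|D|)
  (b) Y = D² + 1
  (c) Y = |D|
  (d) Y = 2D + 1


Checking option (b) Y = D² + 1:
  D = -1.066 -> Y = 2.137 ✓
  D = 1.932 -> Y = 4.733 ✓
  D = 0.702 -> Y = 1.493 ✓
All samples match this transformation.

(b) D² + 1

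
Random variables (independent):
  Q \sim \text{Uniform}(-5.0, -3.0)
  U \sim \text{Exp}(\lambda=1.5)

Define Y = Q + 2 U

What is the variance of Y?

For independent RVs: Var(aX + bY) = a²Var(X) + b²Var(Y)
Var(Q) = 0.33333333
Var(U) = 0.44444444
Var(Y) = 1²*0.33333333 + 2²*0.44444444
= 1*0.33333333 + 4*0.44444444 = 2.1111111

2.1111111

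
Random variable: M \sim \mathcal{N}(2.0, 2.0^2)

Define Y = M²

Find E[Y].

Using E[X²] = Var(X) + (E[X])²:
E[M] = 2
Var(M) = 2.0^2 = 4
E[M²] = 4 + 2² = 4 + 4 = 8

8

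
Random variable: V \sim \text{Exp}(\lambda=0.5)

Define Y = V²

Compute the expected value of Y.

E[V²] = Var(V) + (E[V])² = 4 + 4 = 8

8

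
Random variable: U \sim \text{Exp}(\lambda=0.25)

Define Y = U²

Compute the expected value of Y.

Using E[X²] = Var(X) + (E[X])²:
E[U] = 4
Var(U) = 1/0.25^2 = 16
E[U²] = 16 + 4² = 16 + 16 = 32

32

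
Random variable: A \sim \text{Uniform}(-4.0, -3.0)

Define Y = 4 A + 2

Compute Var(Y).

For Y = aA + b: Var(Y) = a² * Var(A)
Var(A) = (-3 + 4)^2/12 = 0.083333333
Var(Y) = 4² * 0.083333333 = 16 * 0.083333333 = 1.3333333

1.3333333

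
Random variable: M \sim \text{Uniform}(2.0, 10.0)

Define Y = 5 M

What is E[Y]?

For Y = 5M:
E[Y] = 5 * E[M]
E[M] = (2 + 10)/2 = 6
E[Y] = 5 * 6 = 30

30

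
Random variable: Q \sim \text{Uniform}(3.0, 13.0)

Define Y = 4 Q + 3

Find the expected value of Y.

For Y = 4Q + 3:
E[Y] = 4 * E[Q] + 3
E[Q] = (3 + 13)/2 = 8
E[Y] = 4 * 8 + 3 = 35

35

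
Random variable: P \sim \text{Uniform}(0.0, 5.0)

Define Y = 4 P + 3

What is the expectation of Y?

For Y = 4P + 3:
E[Y] = 4 * E[P] + 3
E[P] = (0 + 5)/2 = 2.5
E[Y] = 4 * 2.5 + 3 = 13

13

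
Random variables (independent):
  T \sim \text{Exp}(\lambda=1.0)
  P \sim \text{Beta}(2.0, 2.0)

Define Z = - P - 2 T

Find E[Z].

E[Z] = -2*E[T] - 1*E[P]
E[T] = 1
E[P] = 0.5
E[Z] = -2*1 - 1*0.5 = -2.5

-2.5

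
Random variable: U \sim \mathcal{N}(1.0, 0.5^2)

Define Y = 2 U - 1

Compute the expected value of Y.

For Y = 2U - 1:
E[Y] = 2 * E[U] - 1
E[U] = 1.0 = 1
E[Y] = 2 * 1 - 1 = 1

1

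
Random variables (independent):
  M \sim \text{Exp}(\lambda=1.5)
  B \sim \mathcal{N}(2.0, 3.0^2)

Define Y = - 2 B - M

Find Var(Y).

For independent RVs: Var(aX + bY) = a²Var(X) + b²Var(Y)
Var(M) = 0.44444444
Var(B) = 9
Var(Y) = (-1)²*0.44444444 + (-2)²*9
= 1*0.44444444 + 4*9 = 36.444444

36.444444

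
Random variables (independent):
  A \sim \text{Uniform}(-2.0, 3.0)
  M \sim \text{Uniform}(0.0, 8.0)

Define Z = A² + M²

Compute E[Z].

E[Z] = E[A²] + E[M²]
E[A²] = Var(A) + E[A]² = 2.0833333 + 0.25 = 2.3333333
E[M²] = Var(M) + E[M]² = 5.3333333 + 16 = 21.333333
E[Z] = 2.3333333 + 21.333333 = 23.666667

23.666667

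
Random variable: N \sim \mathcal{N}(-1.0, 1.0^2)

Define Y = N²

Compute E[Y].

E[N²] = Var(N) + (E[N])² = 1 + 1 = 2

2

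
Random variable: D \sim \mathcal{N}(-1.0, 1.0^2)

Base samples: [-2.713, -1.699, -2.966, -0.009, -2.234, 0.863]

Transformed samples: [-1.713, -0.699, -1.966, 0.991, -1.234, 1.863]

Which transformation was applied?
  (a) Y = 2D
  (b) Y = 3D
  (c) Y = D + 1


Checking option (c) Y = D + 1:
  D = -2.713 -> Y = -1.713 ✓
  D = -1.699 -> Y = -0.699 ✓
  D = -2.966 -> Y = -1.966 ✓
All samples match this transformation.

(c) D + 1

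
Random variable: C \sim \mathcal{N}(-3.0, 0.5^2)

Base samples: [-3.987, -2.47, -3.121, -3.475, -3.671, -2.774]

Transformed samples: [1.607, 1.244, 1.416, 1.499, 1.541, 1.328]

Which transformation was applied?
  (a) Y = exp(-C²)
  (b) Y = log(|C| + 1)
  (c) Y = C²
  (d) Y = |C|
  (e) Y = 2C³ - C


Checking option (b) Y = log(|C| + 1):
  C = -3.987 -> Y = 1.607 ✓
  C = -2.47 -> Y = 1.244 ✓
  C = -3.121 -> Y = 1.416 ✓
All samples match this transformation.

(b) log(|C| + 1)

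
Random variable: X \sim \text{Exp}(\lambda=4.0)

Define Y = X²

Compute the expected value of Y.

E[X²] = Var(X) + (E[X])² = 0.0625 + 0.0625 = 0.125

0.125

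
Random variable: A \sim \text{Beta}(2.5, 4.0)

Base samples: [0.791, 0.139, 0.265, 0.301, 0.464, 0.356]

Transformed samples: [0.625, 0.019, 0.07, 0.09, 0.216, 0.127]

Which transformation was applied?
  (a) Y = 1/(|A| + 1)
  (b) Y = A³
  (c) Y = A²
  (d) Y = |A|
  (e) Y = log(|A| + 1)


Checking option (c) Y = A²:
  A = 0.791 -> Y = 0.625 ✓
  A = 0.139 -> Y = 0.019 ✓
  A = 0.265 -> Y = 0.07 ✓
All samples match this transformation.

(c) A²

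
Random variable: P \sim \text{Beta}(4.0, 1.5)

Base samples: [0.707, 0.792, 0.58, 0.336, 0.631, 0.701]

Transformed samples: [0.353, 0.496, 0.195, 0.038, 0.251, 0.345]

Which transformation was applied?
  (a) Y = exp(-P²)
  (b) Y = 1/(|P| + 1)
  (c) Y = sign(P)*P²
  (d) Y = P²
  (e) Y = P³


Checking option (e) Y = P³:
  P = 0.707 -> Y = 0.353 ✓
  P = 0.792 -> Y = 0.496 ✓
  P = 0.58 -> Y = 0.195 ✓
All samples match this transformation.

(e) P³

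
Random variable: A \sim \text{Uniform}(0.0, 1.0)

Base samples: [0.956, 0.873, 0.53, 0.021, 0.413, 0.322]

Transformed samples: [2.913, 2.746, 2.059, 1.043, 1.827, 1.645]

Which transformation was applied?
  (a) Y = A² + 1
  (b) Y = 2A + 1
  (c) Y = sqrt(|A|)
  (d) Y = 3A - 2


Checking option (b) Y = 2A + 1:
  A = 0.956 -> Y = 2.913 ✓
  A = 0.873 -> Y = 2.746 ✓
  A = 0.53 -> Y = 2.059 ✓
All samples match this transformation.

(b) 2A + 1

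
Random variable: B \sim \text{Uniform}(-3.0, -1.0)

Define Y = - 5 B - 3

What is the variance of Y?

For Y = aB + b: Var(Y) = a² * Var(B)
Var(B) = (-1 + 3)^2/12 = 0.33333333
Var(Y) = (-5)² * 0.33333333 = 25 * 0.33333333 = 8.3333333

8.3333333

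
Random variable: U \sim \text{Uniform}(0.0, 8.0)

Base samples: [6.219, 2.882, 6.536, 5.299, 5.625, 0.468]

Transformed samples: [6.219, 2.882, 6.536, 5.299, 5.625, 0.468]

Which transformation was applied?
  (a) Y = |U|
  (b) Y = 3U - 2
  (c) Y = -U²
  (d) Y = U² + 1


Checking option (a) Y = |U|:
  U = 6.219 -> Y = 6.219 ✓
  U = 2.882 -> Y = 2.882 ✓
  U = 6.536 -> Y = 6.536 ✓
All samples match this transformation.

(a) |U|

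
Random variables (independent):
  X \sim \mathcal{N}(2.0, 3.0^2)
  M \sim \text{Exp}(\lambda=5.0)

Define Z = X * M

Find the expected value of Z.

For independent RVs: E[XY] = E[X]*E[Y]
E[X] = 2
E[M] = 0.2
E[Z] = 2 * 0.2 = 0.4

0.4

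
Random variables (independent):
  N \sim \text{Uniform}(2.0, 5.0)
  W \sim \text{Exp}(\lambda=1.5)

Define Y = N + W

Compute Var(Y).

For independent RVs: Var(aX + bY) = a²Var(X) + b²Var(Y)
Var(N) = 0.75
Var(W) = 0.44444444
Var(Y) = 1²*0.75 + 1²*0.44444444
= 1*0.75 + 1*0.44444444 = 1.1944444

1.1944444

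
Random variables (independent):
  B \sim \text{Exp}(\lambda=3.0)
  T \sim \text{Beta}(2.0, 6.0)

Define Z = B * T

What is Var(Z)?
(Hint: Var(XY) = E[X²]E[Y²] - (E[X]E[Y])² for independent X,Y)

Var(XY) = E[X²]E[Y²] - (E[X]E[Y])²
E[B] = 0.33333333, Var(B) = 0.11111111
E[T] = 0.25, Var(T) = 0.020833333
E[B²] = 0.11111111 + 0.33333333² = 0.22222222
E[T²] = 0.020833333 + 0.25² = 0.083333333
Var(Z) = 0.22222222*0.083333333 - (0.33333333*0.25)²
= 0.018518519 - 0.0069444444 = 0.011574074

0.011574074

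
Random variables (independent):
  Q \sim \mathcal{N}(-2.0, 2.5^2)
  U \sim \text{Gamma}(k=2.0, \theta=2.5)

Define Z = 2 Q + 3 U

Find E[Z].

E[Z] = 2*E[Q] + 3*E[U]
E[Q] = -2
E[U] = 5
E[Z] = 2*(-2) + 3*5 = 11

11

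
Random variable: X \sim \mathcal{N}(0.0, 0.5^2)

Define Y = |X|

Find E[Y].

For X ~ N(0, 0.5²), E[|X|] = sigma * sqrt(2/pi)
= 0.5 * sqrt(2/pi) = 0.39894228

0.39894228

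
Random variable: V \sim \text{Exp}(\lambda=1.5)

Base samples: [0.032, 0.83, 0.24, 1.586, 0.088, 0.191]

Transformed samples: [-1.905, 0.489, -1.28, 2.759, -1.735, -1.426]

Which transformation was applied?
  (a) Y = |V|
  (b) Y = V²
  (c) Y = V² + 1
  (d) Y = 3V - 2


Checking option (d) Y = 3V - 2:
  V = 0.032 -> Y = -1.905 ✓
  V = 0.83 -> Y = 0.489 ✓
  V = 0.24 -> Y = -1.28 ✓
All samples match this transformation.

(d) 3V - 2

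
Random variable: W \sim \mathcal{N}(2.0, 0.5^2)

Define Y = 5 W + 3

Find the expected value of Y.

For Y = 5W + 3:
E[Y] = 5 * E[W] + 3
E[W] = 2.0 = 2
E[Y] = 5 * 2 + 3 = 13

13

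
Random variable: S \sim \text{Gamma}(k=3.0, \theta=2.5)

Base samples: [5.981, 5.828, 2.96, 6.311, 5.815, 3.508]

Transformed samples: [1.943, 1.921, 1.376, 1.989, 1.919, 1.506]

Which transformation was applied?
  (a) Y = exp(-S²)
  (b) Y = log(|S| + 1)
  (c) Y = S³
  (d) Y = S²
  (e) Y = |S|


Checking option (b) Y = log(|S| + 1):
  S = 5.981 -> Y = 1.943 ✓
  S = 5.828 -> Y = 1.921 ✓
  S = 2.96 -> Y = 1.376 ✓
All samples match this transformation.

(b) log(|S| + 1)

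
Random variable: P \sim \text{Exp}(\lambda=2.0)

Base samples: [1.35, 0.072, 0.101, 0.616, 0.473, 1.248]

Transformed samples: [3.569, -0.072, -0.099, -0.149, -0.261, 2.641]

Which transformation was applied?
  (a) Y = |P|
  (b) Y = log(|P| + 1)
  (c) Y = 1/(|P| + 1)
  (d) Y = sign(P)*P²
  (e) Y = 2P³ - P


Checking option (e) Y = 2P³ - P:
  P = 1.35 -> Y = 3.569 ✓
  P = 0.072 -> Y = -0.072 ✓
  P = 0.101 -> Y = -0.099 ✓
All samples match this transformation.

(e) 2P³ - P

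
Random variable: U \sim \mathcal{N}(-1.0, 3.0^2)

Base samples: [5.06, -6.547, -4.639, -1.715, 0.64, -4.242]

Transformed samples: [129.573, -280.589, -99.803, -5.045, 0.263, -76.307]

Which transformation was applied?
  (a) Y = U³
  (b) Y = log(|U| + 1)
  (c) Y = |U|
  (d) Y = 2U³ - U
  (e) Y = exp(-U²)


Checking option (a) Y = U³:
  U = 5.06 -> Y = 129.573 ✓
  U = -6.547 -> Y = -280.589 ✓
  U = -4.639 -> Y = -99.803 ✓
All samples match this transformation.

(a) U³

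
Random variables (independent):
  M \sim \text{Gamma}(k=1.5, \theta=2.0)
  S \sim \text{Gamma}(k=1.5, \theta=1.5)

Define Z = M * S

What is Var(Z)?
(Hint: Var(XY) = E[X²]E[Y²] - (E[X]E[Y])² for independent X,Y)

Var(XY) = E[X²]E[Y²] - (E[X]E[Y])²
E[M] = 3, Var(M) = 6
E[S] = 2.25, Var(S) = 3.375
E[M²] = 6 + 3² = 15
E[S²] = 3.375 + 2.25² = 8.4375
Var(Z) = 15*8.4375 - (3*2.25)²
= 126.5625 - 45.5625 = 81

81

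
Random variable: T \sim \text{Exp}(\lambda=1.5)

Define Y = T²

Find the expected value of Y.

Using E[X²] = Var(X) + (E[X])²:
E[T] = 0.66666667
Var(T) = 1/1.5^2 = 0.44444444
E[T²] = 0.44444444 + 0.66666667² = 0.44444444 + 0.44444444 = 0.88888889

0.88888889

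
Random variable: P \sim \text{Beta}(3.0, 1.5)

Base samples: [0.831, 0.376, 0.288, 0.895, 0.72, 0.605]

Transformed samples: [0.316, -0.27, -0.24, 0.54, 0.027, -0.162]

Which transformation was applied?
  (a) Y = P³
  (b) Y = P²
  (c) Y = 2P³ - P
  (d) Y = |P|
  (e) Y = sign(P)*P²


Checking option (c) Y = 2P³ - P:
  P = 0.831 -> Y = 0.316 ✓
  P = 0.376 -> Y = -0.27 ✓
  P = 0.288 -> Y = -0.24 ✓
All samples match this transformation.

(c) 2P³ - P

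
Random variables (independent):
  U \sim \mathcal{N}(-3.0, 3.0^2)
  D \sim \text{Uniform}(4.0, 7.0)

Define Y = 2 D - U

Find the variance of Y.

For independent RVs: Var(aX + bY) = a²Var(X) + b²Var(Y)
Var(U) = 9
Var(D) = 0.75
Var(Y) = (-1)²*9 + 2²*0.75
= 1*9 + 4*0.75 = 12

12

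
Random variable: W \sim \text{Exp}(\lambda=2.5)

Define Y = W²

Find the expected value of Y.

Using E[X²] = Var(X) + (E[X])²:
E[W] = 0.4
Var(W) = 1/2.5^2 = 0.16
E[W²] = 0.16 + 0.4² = 0.16 + 0.16 = 0.32

0.32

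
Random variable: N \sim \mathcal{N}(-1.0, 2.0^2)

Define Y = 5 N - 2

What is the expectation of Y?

For Y = 5N - 2:
E[Y] = 5 * E[N] - 2
E[N] = -1.0 = -1
E[Y] = 5 * (-1) - 2 = -7

-7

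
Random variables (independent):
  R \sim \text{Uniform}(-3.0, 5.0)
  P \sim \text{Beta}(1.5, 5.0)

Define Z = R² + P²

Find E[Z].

E[Z] = E[R²] + E[P²]
E[R²] = Var(R) + E[R]² = 5.3333333 + 1 = 6.3333333
E[P²] = Var(P) + E[P]² = 0.023668639 + 0.053254438 = 0.076923077
E[Z] = 6.3333333 + 0.076923077 = 6.4102564

6.4102564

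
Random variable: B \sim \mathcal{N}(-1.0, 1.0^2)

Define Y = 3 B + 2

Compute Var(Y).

For Y = aB + b: Var(Y) = a² * Var(B)
Var(B) = 1.0^2 = 1
Var(Y) = 3² * 1 = 9 * 1 = 9

9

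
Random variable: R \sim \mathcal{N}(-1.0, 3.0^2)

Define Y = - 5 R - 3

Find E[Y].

For Y = -5R - 3:
E[Y] = -5 * E[R] - 3
E[R] = -1.0 = -1
E[Y] = -5 * (-1) - 3 = 2

2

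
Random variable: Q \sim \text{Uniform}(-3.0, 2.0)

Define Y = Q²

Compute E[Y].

E[Q²] = Var(Q) + (E[Q])² = 2.0833333 + 0.25 = 2.3333333

2.3333333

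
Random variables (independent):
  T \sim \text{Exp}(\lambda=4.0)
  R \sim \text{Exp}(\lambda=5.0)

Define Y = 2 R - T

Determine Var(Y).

For independent RVs: Var(aX + bY) = a²Var(X) + b²Var(Y)
Var(T) = 0.0625
Var(R) = 0.04
Var(Y) = (-1)²*0.0625 + 2²*0.04
= 1*0.0625 + 4*0.04 = 0.2225

0.2225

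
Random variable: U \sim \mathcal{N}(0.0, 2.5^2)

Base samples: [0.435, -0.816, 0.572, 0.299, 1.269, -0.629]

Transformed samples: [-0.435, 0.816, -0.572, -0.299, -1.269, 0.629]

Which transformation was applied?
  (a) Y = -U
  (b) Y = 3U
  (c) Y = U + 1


Checking option (a) Y = -U:
  U = 0.435 -> Y = -0.435 ✓
  U = -0.816 -> Y = 0.816 ✓
  U = 0.572 -> Y = -0.572 ✓
All samples match this transformation.

(a) -U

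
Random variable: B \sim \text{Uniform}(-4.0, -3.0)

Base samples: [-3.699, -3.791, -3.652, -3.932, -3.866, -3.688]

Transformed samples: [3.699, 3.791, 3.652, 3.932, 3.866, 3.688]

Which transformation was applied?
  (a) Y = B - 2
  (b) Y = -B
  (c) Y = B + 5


Checking option (b) Y = -B:
  B = -3.699 -> Y = 3.699 ✓
  B = -3.791 -> Y = 3.791 ✓
  B = -3.652 -> Y = 3.652 ✓
All samples match this transformation.

(b) -B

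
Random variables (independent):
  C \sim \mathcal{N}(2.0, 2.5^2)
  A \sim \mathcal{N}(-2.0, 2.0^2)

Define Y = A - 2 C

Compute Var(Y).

For independent RVs: Var(aX + bY) = a²Var(X) + b²Var(Y)
Var(C) = 6.25
Var(A) = 4
Var(Y) = (-2)²*6.25 + 1²*4
= 4*6.25 + 1*4 = 29

29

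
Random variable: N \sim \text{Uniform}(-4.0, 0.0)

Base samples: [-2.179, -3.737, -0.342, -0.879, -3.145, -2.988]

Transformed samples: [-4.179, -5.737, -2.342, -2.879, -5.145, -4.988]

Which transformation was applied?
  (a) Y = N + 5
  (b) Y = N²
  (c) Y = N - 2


Checking option (c) Y = N - 2:
  N = -2.179 -> Y = -4.179 ✓
  N = -3.737 -> Y = -5.737 ✓
  N = -0.342 -> Y = -2.342 ✓
All samples match this transformation.

(c) N - 2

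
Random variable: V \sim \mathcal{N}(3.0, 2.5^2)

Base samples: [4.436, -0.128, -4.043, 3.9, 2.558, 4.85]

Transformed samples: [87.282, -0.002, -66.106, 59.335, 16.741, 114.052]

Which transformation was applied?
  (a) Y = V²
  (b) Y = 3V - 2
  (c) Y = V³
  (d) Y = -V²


Checking option (c) Y = V³:
  V = 4.436 -> Y = 87.282 ✓
  V = -0.128 -> Y = -0.002 ✓
  V = -4.043 -> Y = -66.106 ✓
All samples match this transformation.

(c) V³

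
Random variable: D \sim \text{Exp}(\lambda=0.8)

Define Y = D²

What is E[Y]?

Using E[X²] = Var(X) + (E[X])²:
E[D] = 1.25
Var(D) = 1/0.8^2 = 1.5625
E[D²] = 1.5625 + 1.25² = 1.5625 + 1.5625 = 3.125

3.125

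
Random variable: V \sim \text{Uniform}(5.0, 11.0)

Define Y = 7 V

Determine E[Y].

For Y = 7V:
E[Y] = 7 * E[V]
E[V] = (5 + 11)/2 = 8
E[Y] = 7 * 8 = 56

56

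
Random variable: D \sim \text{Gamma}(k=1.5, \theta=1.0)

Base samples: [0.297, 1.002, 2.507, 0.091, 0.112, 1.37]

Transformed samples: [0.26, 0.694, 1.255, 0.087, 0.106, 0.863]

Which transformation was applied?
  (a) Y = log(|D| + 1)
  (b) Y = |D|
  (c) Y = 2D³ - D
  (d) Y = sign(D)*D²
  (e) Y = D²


Checking option (a) Y = log(|D| + 1):
  D = 0.297 -> Y = 0.26 ✓
  D = 1.002 -> Y = 0.694 ✓
  D = 2.507 -> Y = 1.255 ✓
All samples match this transformation.

(a) log(|D| + 1)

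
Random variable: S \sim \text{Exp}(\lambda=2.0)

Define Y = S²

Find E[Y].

E[S²] = Var(S) + (E[S])² = 0.25 + 0.25 = 0.5

0.5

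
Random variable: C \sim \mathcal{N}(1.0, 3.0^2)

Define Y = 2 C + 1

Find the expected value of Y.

For Y = 2C + 1:
E[Y] = 2 * E[C] + 1
E[C] = 1.0 = 1
E[Y] = 2 * 1 + 1 = 3

3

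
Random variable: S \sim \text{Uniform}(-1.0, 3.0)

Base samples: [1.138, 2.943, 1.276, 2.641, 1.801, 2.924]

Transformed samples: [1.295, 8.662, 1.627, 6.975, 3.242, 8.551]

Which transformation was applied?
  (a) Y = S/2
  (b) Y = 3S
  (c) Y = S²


Checking option (c) Y = S²:
  S = 1.138 -> Y = 1.295 ✓
  S = 2.943 -> Y = 8.662 ✓
  S = 1.276 -> Y = 1.627 ✓
All samples match this transformation.

(c) S²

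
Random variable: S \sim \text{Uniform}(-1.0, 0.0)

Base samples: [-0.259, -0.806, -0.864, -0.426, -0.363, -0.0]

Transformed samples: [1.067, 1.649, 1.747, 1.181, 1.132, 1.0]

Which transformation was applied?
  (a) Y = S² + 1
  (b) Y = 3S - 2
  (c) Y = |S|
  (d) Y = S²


Checking option (a) Y = S² + 1:
  S = -0.259 -> Y = 1.067 ✓
  S = -0.806 -> Y = 1.649 ✓
  S = -0.864 -> Y = 1.747 ✓
All samples match this transformation.

(a) S² + 1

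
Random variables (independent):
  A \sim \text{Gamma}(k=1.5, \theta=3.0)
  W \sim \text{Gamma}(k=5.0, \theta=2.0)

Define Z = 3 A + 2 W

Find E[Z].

E[Z] = 3*E[A] + 2*E[W]
E[A] = 4.5
E[W] = 10
E[Z] = 3*4.5 + 2*10 = 33.5

33.5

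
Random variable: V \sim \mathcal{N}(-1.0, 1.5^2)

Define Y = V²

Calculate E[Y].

E[V²] = Var(V) + (E[V])² = 2.25 + 1 = 3.25

3.25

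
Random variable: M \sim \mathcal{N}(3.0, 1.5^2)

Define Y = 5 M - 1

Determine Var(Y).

For Y = aM + b: Var(Y) = a² * Var(M)
Var(M) = 1.5^2 = 2.25
Var(Y) = 5² * 2.25 = 25 * 2.25 = 56.25

56.25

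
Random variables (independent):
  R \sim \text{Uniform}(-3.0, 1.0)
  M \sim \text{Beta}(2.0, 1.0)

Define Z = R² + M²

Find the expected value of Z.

E[Z] = E[R²] + E[M²]
E[R²] = Var(R) + E[R]² = 1.3333333 + 1 = 2.3333333
E[M²] = Var(M) + E[M]² = 0.055555556 + 0.44444444 = 0.5
E[Z] = 2.3333333 + 0.5 = 2.8333333

2.8333333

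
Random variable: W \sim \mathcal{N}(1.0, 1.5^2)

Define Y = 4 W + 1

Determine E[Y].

For Y = 4W + 1:
E[Y] = 4 * E[W] + 1
E[W] = 1.0 = 1
E[Y] = 4 * 1 + 1 = 5

5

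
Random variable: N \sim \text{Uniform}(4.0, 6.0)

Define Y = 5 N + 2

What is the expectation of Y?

For Y = 5N + 2:
E[Y] = 5 * E[N] + 2
E[N] = (4 + 6)/2 = 5
E[Y] = 5 * 5 + 2 = 27

27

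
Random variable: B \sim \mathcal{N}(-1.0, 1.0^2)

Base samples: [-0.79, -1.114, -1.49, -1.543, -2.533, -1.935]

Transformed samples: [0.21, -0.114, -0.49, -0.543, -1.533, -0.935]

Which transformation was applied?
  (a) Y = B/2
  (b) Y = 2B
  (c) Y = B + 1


Checking option (c) Y = B + 1:
  B = -0.79 -> Y = 0.21 ✓
  B = -1.114 -> Y = -0.114 ✓
  B = -1.49 -> Y = -0.49 ✓
All samples match this transformation.

(c) B + 1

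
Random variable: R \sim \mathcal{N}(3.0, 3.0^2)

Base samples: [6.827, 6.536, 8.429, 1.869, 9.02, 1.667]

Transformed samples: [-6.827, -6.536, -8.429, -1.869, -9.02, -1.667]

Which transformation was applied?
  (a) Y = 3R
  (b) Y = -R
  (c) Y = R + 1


Checking option (b) Y = -R:
  R = 6.827 -> Y = -6.827 ✓
  R = 6.536 -> Y = -6.536 ✓
  R = 8.429 -> Y = -8.429 ✓
All samples match this transformation.

(b) -R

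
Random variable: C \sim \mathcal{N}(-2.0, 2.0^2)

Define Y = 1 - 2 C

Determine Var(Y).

For Y = aC + b: Var(Y) = a² * Var(C)
Var(C) = 2.0^2 = 4
Var(Y) = (-2)² * 4 = 4 * 4 = 16

16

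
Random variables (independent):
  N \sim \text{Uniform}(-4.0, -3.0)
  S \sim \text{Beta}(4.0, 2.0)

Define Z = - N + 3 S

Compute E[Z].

E[Z] = -1*E[N] + 3*E[S]
E[N] = -3.5
E[S] = 0.66666667
E[Z] = -1*(-3.5) + 3*0.66666667 = 5.5

5.5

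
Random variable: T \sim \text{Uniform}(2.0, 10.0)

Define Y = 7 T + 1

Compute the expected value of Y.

For Y = 7T + 1:
E[Y] = 7 * E[T] + 1
E[T] = (2 + 10)/2 = 6
E[Y] = 7 * 6 + 1 = 43

43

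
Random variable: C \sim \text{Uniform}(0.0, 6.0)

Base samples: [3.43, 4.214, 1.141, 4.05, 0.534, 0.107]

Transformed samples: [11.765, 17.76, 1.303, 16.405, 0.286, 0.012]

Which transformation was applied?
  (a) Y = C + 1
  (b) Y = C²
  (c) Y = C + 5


Checking option (b) Y = C²:
  C = 3.43 -> Y = 11.765 ✓
  C = 4.214 -> Y = 17.76 ✓
  C = 1.141 -> Y = 1.303 ✓
All samples match this transformation.

(b) C²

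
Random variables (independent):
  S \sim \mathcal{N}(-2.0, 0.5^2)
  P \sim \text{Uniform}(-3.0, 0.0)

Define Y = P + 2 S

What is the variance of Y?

For independent RVs: Var(aX + bY) = a²Var(X) + b²Var(Y)
Var(S) = 0.25
Var(P) = 0.75
Var(Y) = 2²*0.25 + 1²*0.75
= 4*0.25 + 1*0.75 = 1.75

1.75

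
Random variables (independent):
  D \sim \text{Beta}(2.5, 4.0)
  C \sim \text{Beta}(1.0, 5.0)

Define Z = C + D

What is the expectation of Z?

E[Z] = 1*E[D] + 1*E[C]
E[D] = 0.38461538
E[C] = 0.16666667
E[Z] = 1*0.38461538 + 1*0.16666667 = 0.55128205

0.55128205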